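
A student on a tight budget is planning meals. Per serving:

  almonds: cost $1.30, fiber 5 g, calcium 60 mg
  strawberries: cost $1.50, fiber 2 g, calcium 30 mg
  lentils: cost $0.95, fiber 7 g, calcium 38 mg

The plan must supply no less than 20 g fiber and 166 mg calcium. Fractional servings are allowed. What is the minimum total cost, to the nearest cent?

An LP optimum is at a vertex; with two nutrient constraints at most two foods are used. Check each candidate.
almonds only: max(20/5, 166/60) = 4 servings → $5.20.
strawberries only: max(20/2, 166/30) = 10 servings → $15.00.
lentils only: max(20/7, 166/38) = 4.368 servings → $4.15.
almonds + strawberries with both targets exact would need a negative amount; discard.
almonds + lentils with both tight: 1.748 servings and 1.609 servings → $3.80.
strawberries + lentils with both tight: 3 servings and 2 servings → $6.40.
Cheapest feasible corner: $3.80.

$3.80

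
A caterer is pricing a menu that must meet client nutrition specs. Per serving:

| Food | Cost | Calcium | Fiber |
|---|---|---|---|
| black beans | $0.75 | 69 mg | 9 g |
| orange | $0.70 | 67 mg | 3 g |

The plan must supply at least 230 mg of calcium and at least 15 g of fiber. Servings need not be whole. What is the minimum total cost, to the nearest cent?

$2.43

With two linear requirements the optimum uses one or two foods; enumerate the corners.
black beans only: max(230/69, 15/9) = 3.333 servings → $2.50.
orange only: max(230/67, 15/3) = 5 servings → $3.50.
black beans + orange with both tight: 0.7955 servings and 2.614 servings → $2.43.
Cheapest feasible corner: $2.43.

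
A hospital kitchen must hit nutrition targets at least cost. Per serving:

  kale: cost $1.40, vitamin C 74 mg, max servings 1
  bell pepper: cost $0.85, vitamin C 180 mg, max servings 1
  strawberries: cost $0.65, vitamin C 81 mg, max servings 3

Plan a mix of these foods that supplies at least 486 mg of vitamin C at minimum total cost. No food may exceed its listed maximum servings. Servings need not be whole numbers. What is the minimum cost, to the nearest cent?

$3.99

Cost per mg of vitamin C: bell pepper $0.0047, strawberries $0.0080, kale $0.0189.
Take 1 serving of bell pepper: +180.0 mg vitamin C for $0.85 (total $0.85, still need 306.0 mg).
Take 3 servings of strawberries: +243.0 mg vitamin C for $1.95 (total $2.80, still need 63.0 mg).
Take 0.8514 servings of kale: +63.0 mg vitamin C for $1.19 (total $3.99, still need 0.0 mg).
Filling from the cheapest source first is optimal under one linear minimum: $3.99.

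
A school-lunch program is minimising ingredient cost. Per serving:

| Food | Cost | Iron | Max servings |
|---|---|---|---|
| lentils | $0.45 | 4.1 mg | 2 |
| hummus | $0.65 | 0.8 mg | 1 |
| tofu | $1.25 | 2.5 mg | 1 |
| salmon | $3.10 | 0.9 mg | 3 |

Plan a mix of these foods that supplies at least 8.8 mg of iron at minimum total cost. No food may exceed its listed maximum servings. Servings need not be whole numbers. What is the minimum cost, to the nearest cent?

$1.20

Cost per mg of iron: lentils $0.1098, tofu $0.5000, hummus $0.8125, salmon $3.4444.
Take 2 servings of lentils: +8.2 mg iron for $0.90 (total $0.90, still need 0.6 mg).
Take 0.24 servings of tofu: +0.6 mg iron for $0.30 (total $1.20, still need 0.0 mg).
Greedy by cheapest-per-mg is optimal for a single linear constraint, so the minimum cost is $1.20.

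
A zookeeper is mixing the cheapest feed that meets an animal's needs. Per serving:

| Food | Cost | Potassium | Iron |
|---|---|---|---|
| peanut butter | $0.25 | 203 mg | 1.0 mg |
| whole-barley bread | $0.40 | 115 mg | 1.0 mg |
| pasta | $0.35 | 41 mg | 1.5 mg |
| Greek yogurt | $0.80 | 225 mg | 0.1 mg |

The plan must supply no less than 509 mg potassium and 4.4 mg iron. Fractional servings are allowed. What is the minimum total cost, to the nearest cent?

$1.06

Two binding constraints pin down two serving amounts, so the optimal mix uses at most two foods. The candidates are each food alone (scaled to the tighter of potassium/iron) and each pair with both constraints tight.
peanut butter only: max(509/203, 4.4/1.0) = 4.4 servings → $1.10.
whole-barley bread only: max(509/115, 4.4/1.0) = 4.426 servings → $1.77.
pasta only: max(509/41, 4.4/1.5) = 12.41 servings → $4.35.
Greek yogurt only: max(509/225, 4.4/0.1) = 44 servings → $35.20.
peanut butter + whole-barley bread with both tight: 0.03409 servings and 4.366 servings → $1.75.
peanut butter + pasta with both tight: 2.213 servings and 1.458 servings → $1.06.
peanut butter + Greek yogurt: intersection lies outside the first quadrant.
whole-barley bread + pasta: intersection lies outside the first quadrant.
whole-barley bread + Greek yogurt with both tight: 4.399 servings and 0.01405 servings → $1.77.
pasta + Greek yogurt with both tight: 2.817 servings and 1.749 servings → $2.39.
So the least-cost plan costs $1.06.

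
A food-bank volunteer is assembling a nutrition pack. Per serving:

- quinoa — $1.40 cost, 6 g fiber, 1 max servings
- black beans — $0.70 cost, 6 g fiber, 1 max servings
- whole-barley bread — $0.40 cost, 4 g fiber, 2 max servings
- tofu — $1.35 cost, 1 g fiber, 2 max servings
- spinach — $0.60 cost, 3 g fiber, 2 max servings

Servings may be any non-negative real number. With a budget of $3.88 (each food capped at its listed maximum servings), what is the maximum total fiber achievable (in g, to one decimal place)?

25.1 g

Fiber per dollar: whole-barley bread 10, black beans 8.571, spinach 5, quinoa 4.286, tofu 0.7407.
Take 2 servings of whole-barley bread: spends $0.80, +8.0 g fiber (running total 8.0 g).
Take 1 serving of black beans: spends $0.70, +6.0 g fiber (running total 14.0 g).
Take 2 servings of spinach: spends $1.20, +6.0 g fiber (running total 20.0 g).
Take 0.8429 servings of quinoa: spends $1.18, +5.1 g fiber (running total 25.1 g).
Filling greedily by fiber-per-dollar is optimal for one linear limit, giving 25.1 g.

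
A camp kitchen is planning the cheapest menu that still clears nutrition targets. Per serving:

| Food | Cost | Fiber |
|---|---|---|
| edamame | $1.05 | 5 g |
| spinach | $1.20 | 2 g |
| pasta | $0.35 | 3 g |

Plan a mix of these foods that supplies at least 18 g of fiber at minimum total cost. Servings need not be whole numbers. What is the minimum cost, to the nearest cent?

$2.10

Cost per g of fiber: pasta $0.1167, edamame $0.2100, spinach $0.6000.
With no serving limits, use only pasta: 18 g / 3 g = 6 servings × $0.35 = $2.10.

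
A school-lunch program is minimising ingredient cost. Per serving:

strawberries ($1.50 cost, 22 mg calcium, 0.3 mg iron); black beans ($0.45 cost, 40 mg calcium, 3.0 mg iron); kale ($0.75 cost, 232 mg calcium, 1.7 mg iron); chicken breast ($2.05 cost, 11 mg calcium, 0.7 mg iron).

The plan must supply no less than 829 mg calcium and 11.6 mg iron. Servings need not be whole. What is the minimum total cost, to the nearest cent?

$3.33

An LP optimum is at a vertex; with two nutrient constraints at most two foods are used. Check each candidate.
strawberries only: max(829/22, 11.6/0.3) = 38.67 servings → $58.00.
black beans only: max(829/40, 11.6/3.0) = 20.73 servings → $9.33.
kale only: max(829/232, 11.6/1.7) = 6.824 servings → $5.12.
chicken breast only: max(829/11, 11.6/0.7) = 75.36 servings → $154.50.
strawberries + black beans with both tight: 37.46 servings and 0.1204 servings → $56.25.
strawberries + kale: intersection lies outside the first quadrant.
strawberries + chicken breast with both tight: 37.41 servings and 0.5372 servings → $57.22.
black beans + kale with both tight: 2.041 servings and 3.221 servings → $3.33.
black beans + chicken breast with both targets exact would need a negative amount; discard.
kale + chicken breast with both tight: 3.15 servings and 8.921 servings → $20.65.
Cheapest feasible corner: $3.33.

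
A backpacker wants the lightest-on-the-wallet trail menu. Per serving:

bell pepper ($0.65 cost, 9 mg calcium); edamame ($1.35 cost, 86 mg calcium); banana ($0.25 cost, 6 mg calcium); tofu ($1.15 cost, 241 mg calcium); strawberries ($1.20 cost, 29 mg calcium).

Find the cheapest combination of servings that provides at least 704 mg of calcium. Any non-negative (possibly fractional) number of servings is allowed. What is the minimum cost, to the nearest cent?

$3.36

Cost per mg of calcium: tofu $0.0048, edamame $0.0157, strawberries $0.0414, banana $0.0417, bell pepper $0.0722.
With no serving limits, use only tofu: 704 mg / 241 mg = 2.921 servings × $1.15 = $3.36.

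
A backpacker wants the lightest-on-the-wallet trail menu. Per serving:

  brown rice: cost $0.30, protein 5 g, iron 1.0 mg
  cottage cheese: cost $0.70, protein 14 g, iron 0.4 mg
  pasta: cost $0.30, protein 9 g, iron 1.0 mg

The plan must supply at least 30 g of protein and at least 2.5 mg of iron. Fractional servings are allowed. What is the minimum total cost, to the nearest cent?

$1.00

An LP optimum is at a vertex; with two nutrient constraints at most two foods are used. Check each candidate.
brown rice only: max(30/5, 2.5/1.0) = 6 servings → $1.80.
cottage cheese only: max(30/14, 2.5/0.4) = 6.25 servings → $4.38.
pasta only: max(30/9, 2.5/1.0) = 3.333 servings → $1.00.
brown rice + cottage cheese with both tight: 1.917 servings and 1.458 servings → $1.60.
brown rice + pasta with both targets exact would need a negative amount; discard.
cottage cheese + pasta with both tight: 0.7212 servings and 2.212 servings → $1.17.
So the least-cost plan costs $1.00.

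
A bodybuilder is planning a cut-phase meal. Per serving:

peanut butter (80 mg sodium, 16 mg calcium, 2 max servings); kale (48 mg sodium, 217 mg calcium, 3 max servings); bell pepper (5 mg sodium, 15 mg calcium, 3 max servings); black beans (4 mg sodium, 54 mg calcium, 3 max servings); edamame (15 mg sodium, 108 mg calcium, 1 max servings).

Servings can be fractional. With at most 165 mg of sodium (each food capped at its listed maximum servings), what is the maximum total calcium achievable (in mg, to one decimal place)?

Calcium per mg sodium: black beans 13.5, edamame 7.2, kale 4.521, bell pepper 3, peanut butter 0.2.
Take 3 servings of black beans: uses 12 mg sodium, +162.0 mg calcium (running total 162.0 mg).
Take 1 serving of edamame: uses 15 mg sodium, +108.0 mg calcium (running total 270.0 mg).
Take 2.875 servings of kale: uses 138 mg sodium, +623.9 mg calcium (running total 893.9 mg).
Greedy by best ratio exhausts the sodium allowance optimally: 893.9 mg.

893.9 mg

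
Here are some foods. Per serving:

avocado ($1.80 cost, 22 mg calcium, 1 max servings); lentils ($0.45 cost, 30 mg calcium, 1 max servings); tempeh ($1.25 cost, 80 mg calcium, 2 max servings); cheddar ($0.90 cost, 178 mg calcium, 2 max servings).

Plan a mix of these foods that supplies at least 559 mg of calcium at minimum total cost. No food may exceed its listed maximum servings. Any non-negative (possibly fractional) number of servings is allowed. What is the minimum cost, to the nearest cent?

$5.81

Cost per mg of calcium: cheddar $0.0051, lentils $0.0150, tempeh $0.0156, avocado $0.0818.
Take 2 servings of cheddar: +356.0 mg calcium for $1.80 (total $1.80, still need 203.0 mg).
Take 1 serving of lentils: +30.0 mg calcium for $0.45 (total $2.25, still need 173.0 mg).
Take 2 servings of tempeh: +160.0 mg calcium for $2.50 (total $4.75, still need 13.0 mg).
Take 0.5909 servings of avocado: +13.0 mg calcium for $1.06 (total $5.81, still need 0.0 mg).
Filling from the cheapest source first is optimal under one linear minimum: $5.81.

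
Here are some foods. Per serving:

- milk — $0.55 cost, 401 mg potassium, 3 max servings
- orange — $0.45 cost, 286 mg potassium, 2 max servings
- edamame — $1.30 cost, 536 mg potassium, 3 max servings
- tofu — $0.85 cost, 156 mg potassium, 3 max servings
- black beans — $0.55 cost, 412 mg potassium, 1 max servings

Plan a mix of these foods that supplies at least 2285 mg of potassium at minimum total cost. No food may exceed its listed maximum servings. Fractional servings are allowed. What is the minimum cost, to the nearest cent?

Cost per mg of potassium: black beans $0.0013, milk $0.0014, orange $0.0016, edamame $0.0024, tofu $0.0054.
Take 1 serving of black beans: +412.0 mg potassium for $0.55 (total $0.55, still need 1873.0 mg).
Take 3 servings of milk: +1203.0 mg potassium for $1.65 (total $2.20, still need 670.0 mg).
Take 2 servings of orange: +572.0 mg potassium for $0.90 (total $3.10, still need 98.0 mg).
Take 0.1828 servings of edamame: +98.0 mg potassium for $0.24 (total $3.34, still need 0.0 mg).
Greedy by cheapest-per-mg is optimal for a single linear constraint, so the minimum cost is $3.34.

$3.34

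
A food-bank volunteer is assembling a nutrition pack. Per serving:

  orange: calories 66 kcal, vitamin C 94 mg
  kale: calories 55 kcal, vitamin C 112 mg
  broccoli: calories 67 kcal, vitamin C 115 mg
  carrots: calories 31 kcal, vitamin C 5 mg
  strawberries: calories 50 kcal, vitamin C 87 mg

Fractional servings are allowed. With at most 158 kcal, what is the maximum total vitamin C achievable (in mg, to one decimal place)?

321.7 mg

Vitamin C per kcal: kale 2.036, strawberries 1.74, broccoli 1.716, orange 1.424, carrots 0.1613.
With no serving limits, spend the whole calories allowance on kale: 158 kcal / 55 kcal × 112 mg = 321.7 mg.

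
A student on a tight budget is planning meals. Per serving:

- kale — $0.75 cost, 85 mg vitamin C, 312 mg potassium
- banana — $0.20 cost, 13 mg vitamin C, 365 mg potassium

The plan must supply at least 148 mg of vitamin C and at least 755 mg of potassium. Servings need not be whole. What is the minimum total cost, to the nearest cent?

With two linear requirements the optimum uses one or two foods; enumerate the corners.
kale only: max(148/85, 755/312) = 2.42 servings → $1.81.
banana only: max(148/13, 755/365) = 11.38 servings → $2.28.
kale + banana with both tight: 1.639 servings and 0.6674 servings → $1.36.
The minimum over all feasible corners is $1.36.

$1.36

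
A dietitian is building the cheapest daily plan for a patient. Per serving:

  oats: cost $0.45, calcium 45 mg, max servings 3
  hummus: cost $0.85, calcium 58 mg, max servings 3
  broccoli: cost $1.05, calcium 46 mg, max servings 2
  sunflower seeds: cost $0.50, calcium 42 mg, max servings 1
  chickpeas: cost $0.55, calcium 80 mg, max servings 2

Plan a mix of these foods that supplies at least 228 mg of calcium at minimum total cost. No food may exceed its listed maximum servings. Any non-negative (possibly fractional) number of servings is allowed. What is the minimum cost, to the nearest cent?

Cost per mg of calcium: chickpeas $0.0069, oats $0.0100, sunflower seeds $0.0119, hummus $0.0147, broccoli $0.0228.
Take 2 servings of chickpeas: +160.0 mg calcium for $1.10 (total $1.10, still need 68.0 mg).
Take 1.511 servings of oats: +68.0 mg calcium for $0.68 (total $1.78, still need 0.0 mg).
Greedy by cheapest-per-mg is optimal for a single linear constraint, so the minimum cost is $1.78.

$1.78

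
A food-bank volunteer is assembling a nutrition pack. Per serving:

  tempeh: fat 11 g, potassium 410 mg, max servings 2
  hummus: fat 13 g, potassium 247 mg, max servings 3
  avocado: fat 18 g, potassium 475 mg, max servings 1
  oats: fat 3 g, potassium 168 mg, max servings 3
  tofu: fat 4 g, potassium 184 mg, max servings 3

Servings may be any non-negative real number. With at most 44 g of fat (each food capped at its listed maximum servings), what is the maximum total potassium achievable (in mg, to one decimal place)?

1902.4 mg

Potassium per g fat: oats 56, tofu 46, tempeh 37.27, avocado 26.39, hummus 19.
Take 3 servings of oats: uses 9 g fat, +504.0 mg potassium (running total 504.0 mg).
Take 3 servings of tofu: uses 12 g fat, +552.0 mg potassium (running total 1056.0 mg).
Take 2 servings of tempeh: uses 22 g fat, +820.0 mg potassium (running total 1876.0 mg).
Take 0.05556 servings of avocado: uses 1 g fat, +26.4 mg potassium (running total 1902.4 mg).
Filling greedily by potassium-per-g fat is optimal for one linear limit, giving 1902.4 mg.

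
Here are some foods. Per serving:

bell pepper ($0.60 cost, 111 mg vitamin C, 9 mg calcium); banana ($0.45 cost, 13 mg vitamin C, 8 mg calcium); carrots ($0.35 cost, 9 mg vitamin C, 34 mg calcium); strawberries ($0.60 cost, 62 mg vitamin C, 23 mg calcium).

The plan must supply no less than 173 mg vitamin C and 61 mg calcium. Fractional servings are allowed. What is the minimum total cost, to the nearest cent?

$1.36

An LP optimum is at a vertex; with two nutrient constraints at most two foods are used. Check each candidate.
bell pepper only: max(173/111, 61/9) = 6.778 servings → $4.07.
banana only: max(173/13, 61/8) = 13.31 servings → $5.99.
carrots only: max(173/9, 61/34) = 19.22 servings → $6.73.
strawberries only: max(173/62, 61/23) = 2.79 servings → $1.67.
bell pepper + banana with both tight: 0.7665 servings and 6.763 servings → $3.50.
bell pepper + carrots with both tight: 1.444 servings and 1.412 servings → $1.36.
bell pepper + strawberries with both tight: 0.09875 servings and 2.614 servings → $1.63.
banana + carrots: the both-tight solution has a negative serving — not a feasible corner.
banana + strawberries with both targets exact would need a negative amount; discard.
carrots + strawberries: intersection lies outside the first quadrant.
Cheapest feasible corner: $1.36.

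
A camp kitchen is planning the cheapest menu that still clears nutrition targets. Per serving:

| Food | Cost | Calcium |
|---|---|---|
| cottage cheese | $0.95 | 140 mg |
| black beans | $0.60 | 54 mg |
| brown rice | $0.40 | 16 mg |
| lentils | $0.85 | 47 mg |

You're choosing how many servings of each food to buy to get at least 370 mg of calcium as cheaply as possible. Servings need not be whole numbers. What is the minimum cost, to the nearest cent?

$2.51

Cost per mg of calcium: cottage cheese $0.0068, black beans $0.0111, lentils $0.0181, brown rice $0.0250.
With no serving limits, use only cottage cheese: 370 mg / 140 mg = 2.643 servings × $0.95 = $2.51.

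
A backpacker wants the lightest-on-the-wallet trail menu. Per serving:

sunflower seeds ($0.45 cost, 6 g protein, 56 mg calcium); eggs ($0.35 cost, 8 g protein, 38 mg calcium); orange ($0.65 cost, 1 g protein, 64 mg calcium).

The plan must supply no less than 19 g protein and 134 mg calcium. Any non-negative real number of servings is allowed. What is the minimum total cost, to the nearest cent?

$1.13

This is a tiny linear program; its minimum lies at a vertex of the feasible set. List the vertices and price them.
sunflower seeds only: max(19/6, 134/56) = 3.167 servings → $1.43.
eggs only: max(19/8, 134/38) = 3.526 servings → $1.23.
orange only: max(19/1, 134/64) = 19 servings → $12.35.
sunflower seeds + eggs with both tight: 1.591 servings and 1.182 servings → $1.13.
sunflower seeds + orange with both targets exact would need a negative amount; discard.
eggs + orange with both tight: 2.283 servings and 0.7384 servings → $1.28.
The minimum over all feasible corners is $1.13.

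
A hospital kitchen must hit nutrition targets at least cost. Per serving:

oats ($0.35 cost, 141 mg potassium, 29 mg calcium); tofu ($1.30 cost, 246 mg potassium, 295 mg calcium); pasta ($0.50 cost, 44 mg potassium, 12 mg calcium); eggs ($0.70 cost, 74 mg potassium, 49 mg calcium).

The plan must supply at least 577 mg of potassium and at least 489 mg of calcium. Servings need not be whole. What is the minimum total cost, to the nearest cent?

With two linear requirements the optimum uses one or two foods; enumerate the corners.
oats only: max(577/141, 489/29) = 16.86 servings → $5.90.
tofu only: max(577/246, 489/295) = 2.346 servings → $3.05.
pasta only: max(577/44, 489/12) = 40.75 servings → $20.38.
eggs only: max(577/74, 489/49) = 9.98 servings → $6.99.
oats + tofu with both tight: 1.449 servings and 1.515 servings → $2.48.
oats + pasta: intersection lies outside the first quadrant.
oats + eggs: the both-tight solution has a negative serving — not a feasible corner.
tofu + pasta with both tight: 1.455 servings and 4.978 servings → $4.38.
tofu + eggs with both tight: 0.8094 servings and 5.106 servings → $4.63.
pasta + eggs: intersection lies outside the first quadrant.
Cheapest feasible corner: $2.48.

$2.48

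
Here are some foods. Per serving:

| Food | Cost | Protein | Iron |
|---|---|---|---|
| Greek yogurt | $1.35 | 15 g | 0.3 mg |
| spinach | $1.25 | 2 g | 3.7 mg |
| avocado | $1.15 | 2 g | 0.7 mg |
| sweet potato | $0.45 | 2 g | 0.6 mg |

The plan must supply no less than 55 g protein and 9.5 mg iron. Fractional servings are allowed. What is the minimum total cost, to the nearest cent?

$7.41

Minimising a linear cost over {protein ≥ 55, iron ≥ 9.5, servings ≥ 0} — the optimum is at a vertex, using one or two foods.
Greek yogurt only: max(55/15, 9.5/0.3) = 31.67 servings → $42.75.
spinach only: max(55/2, 9.5/3.7) = 27.5 servings → $34.38.
avocado only: max(55/2, 9.5/0.7) = 27.5 servings → $31.62.
sweet potato only: max(55/2, 9.5/0.6) = 27.5 servings → $12.38.
Greek yogurt + spinach with both tight: 3.361 servings and 2.295 servings → $7.41.
Greek yogurt + avocado with both tight: 1.97 servings and 12.73 servings → $17.30.
Greek yogurt + sweet potato with both tight: 1.667 servings and 15 servings → $9.00.
spinach + avocado with both targets exact would need a negative amount; discard.
spinach + sweet potato: the both-tight solution has a negative serving — not a feasible corner.
avocado + sweet potato: the both-tight solution has a negative serving — not a feasible corner.
Cheapest feasible corner: $7.41.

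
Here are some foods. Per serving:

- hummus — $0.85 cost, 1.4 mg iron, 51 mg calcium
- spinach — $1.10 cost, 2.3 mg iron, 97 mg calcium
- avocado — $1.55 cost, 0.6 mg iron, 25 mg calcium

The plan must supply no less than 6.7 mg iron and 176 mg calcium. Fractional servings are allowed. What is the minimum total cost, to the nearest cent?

$3.20

With two linear requirements the optimum uses one or two foods; enumerate the corners.
hummus only: max(6.7/1.4, 176/51) = 4.786 servings → $4.07.
spinach only: max(6.7/2.3, 176/97) = 2.913 servings → $3.20.
avocado only: max(6.7/0.6, 176/25) = 11.17 servings → $17.31.
hummus + spinach with both targets exact would need a negative amount; discard.
hummus + avocado with both targets exact would need a negative amount; discard.
spinach + avocado: the both-tight solution has a negative serving — not a feasible corner.
So the least-cost plan costs $3.20.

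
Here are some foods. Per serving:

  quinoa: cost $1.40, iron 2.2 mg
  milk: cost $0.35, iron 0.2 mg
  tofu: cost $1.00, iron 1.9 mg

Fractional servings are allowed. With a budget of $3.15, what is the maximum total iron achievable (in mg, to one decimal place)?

Iron per dollar: tofu 1.9, quinoa 1.571, milk 0.5714.
With no serving limits, spend the whole cost allowance on tofu: $3.15 / $1.00 × 1.9 mg = 6.0 mg.

6.0 mg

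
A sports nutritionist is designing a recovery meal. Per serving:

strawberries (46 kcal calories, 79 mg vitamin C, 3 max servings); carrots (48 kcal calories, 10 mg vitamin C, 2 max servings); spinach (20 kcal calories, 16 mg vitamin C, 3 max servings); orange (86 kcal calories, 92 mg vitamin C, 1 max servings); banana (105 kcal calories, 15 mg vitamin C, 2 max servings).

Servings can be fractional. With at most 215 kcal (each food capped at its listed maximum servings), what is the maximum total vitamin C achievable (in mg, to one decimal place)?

Vitamin C per kcal: strawberries 1.717, orange 1.07, spinach 0.8, carrots 0.2083, banana 0.1429.
Take 3 servings of strawberries: uses 138 kcal, +237.0 mg vitamin C (running total 237.0 mg).
Take 0.8953 servings of orange: uses 77 kcal, +82.4 mg vitamin C (running total 319.4 mg).
Filling greedily by vitamin C-per-kcal is optimal for one linear limit, giving 319.4 mg.

319.4 mg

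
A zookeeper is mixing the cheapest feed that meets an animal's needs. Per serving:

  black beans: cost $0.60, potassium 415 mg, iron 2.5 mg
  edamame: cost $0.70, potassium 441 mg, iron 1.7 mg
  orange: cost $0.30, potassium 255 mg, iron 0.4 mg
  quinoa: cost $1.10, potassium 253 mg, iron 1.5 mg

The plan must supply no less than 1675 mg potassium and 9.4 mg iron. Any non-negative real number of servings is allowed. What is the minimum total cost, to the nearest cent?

A basic optimal solution has at most two foods positive. Try each food alone and each pair with both targets met exactly.
black beans only: max(1675/415, 9.4/2.5) = 4.036 servings → $2.42.
edamame only: max(1675/441, 9.4/1.7) = 5.529 servings → $3.87.
orange only: max(1675/255, 9.4/0.4) = 23.5 servings → $7.05.
quinoa only: max(1675/253, 9.4/1.5) = 6.621 servings → $7.28.
black beans + edamame with both tight: 3.269 servings and 0.7217 servings → $2.47.
black beans + orange with both tight: 3.663 servings and 0.6076 servings → $2.38.
black beans + quinoa: intersection lies outside the first quadrant.
edamame + orange with both targets exact would need a negative amount; discard.
edamame + quinoa with both tight: 0.5804 servings and 5.609 servings → $6.58.
orange + quinoa with both tight: 0.4774 servings and 6.139 servings → $6.90.
So the least-cost plan costs $2.38.

$2.38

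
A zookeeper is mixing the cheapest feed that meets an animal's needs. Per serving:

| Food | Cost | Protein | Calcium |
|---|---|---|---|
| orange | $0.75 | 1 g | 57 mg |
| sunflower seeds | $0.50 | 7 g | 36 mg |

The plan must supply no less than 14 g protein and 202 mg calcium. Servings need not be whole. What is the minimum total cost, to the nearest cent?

$2.70

The cheapest plan sits at a corner of the feasible region — with two constraints it uses at most two foods.
orange only: max(14/1, 202/57) = 14 servings → $10.50.
sunflower seeds only: max(14/7, 202/36) = 5.611 servings → $2.81.
orange + sunflower seeds with both tight: 2.507 servings and 1.642 servings → $2.70.
Cheapest feasible corner: $2.70.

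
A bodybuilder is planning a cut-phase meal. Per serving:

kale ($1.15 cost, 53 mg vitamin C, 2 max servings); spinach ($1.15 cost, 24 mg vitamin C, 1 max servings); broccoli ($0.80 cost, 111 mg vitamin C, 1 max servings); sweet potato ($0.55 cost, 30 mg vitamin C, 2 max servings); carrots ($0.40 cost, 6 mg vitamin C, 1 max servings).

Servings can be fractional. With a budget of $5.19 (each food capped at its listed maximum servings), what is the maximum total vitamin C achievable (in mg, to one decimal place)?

Vitamin C per dollar: broccoli 138.8, sweet potato 54.55, kale 46.09, spinach 20.87, carrots 15.
Take 1 serving of broccoli: spends $0.80, +111.0 mg vitamin C (running total 111.0 mg).
Take 2 servings of sweet potato: spends $1.10, +60.0 mg vitamin C (running total 171.0 mg).
Take 2 servings of kale: spends $2.30, +106.0 mg vitamin C (running total 277.0 mg).
Take 0.8609 servings of spinach: spends $0.99, +20.7 mg vitamin C (running total 297.7 mg).
Greedy by best ratio exhausts the cost allowance optimally: 297.7 mg.

297.7 mg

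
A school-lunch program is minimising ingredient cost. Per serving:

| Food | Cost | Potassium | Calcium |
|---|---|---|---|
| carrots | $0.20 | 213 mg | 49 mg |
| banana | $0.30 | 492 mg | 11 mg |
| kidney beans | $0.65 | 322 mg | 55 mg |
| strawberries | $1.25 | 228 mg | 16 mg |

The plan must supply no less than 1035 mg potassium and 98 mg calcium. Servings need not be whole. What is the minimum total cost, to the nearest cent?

An LP optimum is at a vertex; with two nutrient constraints at most two foods are used. Check each candidate.
carrots only: max(1035/213, 98/49) = 4.859 servings → $0.97.
banana only: max(1035/492, 98/11) = 8.909 servings → $2.67.
kidney beans only: max(1035/322, 98/55) = 3.214 servings → $2.09.
strawberries only: max(1035/228, 98/16) = 6.125 servings → $7.66.
carrots + banana with both tight: 1.692 servings and 1.371 servings → $0.75.
carrots + kidney beans: the both-tight solution has a negative serving — not a feasible corner.
carrots + strawberries with both tight: 0.745 servings and 3.844 servings → $4.95.
banana + kidney beans with both tight: 1.079 servings and 1.566 servings → $1.34.
banana + strawberries: intersection lies outside the first quadrant.
kidney beans + strawberries with both tight: 0.7829 servings and 3.434 servings → $4.80.
So the least-cost plan costs $0.75.

$0.75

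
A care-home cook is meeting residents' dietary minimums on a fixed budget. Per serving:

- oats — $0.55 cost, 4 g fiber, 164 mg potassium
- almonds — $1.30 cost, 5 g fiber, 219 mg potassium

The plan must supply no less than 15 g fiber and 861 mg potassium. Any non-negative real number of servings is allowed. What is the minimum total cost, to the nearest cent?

$2.89

At the optimum either one food covers both requirements or two foods hit both targets exactly; no other combination can be cheaper.
oats only: max(15/4, 861/164) = 5.25 servings → $2.89.
almonds only: max(15/5, 861/219) = 3.932 servings → $5.11.
oats + almonds: the both-tight solution has a negative serving — not a feasible corner.
Cheapest feasible corner: $2.89.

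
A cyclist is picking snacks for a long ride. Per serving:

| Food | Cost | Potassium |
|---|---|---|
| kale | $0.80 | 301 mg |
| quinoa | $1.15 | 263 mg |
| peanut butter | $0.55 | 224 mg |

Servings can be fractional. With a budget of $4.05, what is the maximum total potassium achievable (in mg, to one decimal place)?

Potassium per dollar: peanut butter 407.3, kale 376.2, quinoa 228.7.
With no serving limits, spend the whole cost allowance on peanut butter: $4.05 / $0.55 × 224 mg = 1649.5 mg.

1649.5 mg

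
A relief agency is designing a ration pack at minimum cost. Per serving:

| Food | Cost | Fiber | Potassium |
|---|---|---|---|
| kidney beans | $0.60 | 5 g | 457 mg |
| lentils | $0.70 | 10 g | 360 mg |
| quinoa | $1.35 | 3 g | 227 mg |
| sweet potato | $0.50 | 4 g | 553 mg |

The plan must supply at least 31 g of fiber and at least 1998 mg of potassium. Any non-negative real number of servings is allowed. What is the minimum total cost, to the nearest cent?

$2.64

At the optimum either one food covers both requirements or two foods hit both targets exactly; no other combination can be cheaper.
kidney beans only: max(31/5, 1998/457) = 6.2 servings → $3.72.
lentils only: max(31/10, 1998/360) = 5.55 servings → $3.88.
quinoa only: max(31/3, 1998/227) = 10.33 servings → $13.95.
sweet potato only: max(31/4, 1998/553) = 7.75 servings → $3.88.
kidney beans + lentils with both tight: 3.184 servings and 1.508 servings → $2.97.
kidney beans + quinoa with both targets exact would need a negative amount; discard.
kidney beans + sweet potato: intersection lies outside the first quadrant.
lentils + quinoa with both tight: 0.8765 servings and 7.412 servings → $10.62.
lentils + sweet potato with both tight: 2.237 servings and 2.156 servings → $2.64.
quinoa + sweet potato: the both-tight solution has a negative serving — not a feasible corner.
So the least-cost plan costs $2.64.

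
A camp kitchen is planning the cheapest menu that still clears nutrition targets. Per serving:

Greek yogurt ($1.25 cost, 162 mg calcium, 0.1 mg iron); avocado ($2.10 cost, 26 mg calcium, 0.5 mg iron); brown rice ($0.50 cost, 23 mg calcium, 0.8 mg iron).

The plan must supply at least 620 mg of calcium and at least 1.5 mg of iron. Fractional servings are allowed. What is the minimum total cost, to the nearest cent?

Greek yogurt only: max(620/162, 1.5/0.1) = 15 servings → $18.75.
avocado only: max(620/26, 1.5/0.5) = 23.85 servings → $50.08.
brown rice only: max(620/23, 1.5/0.8) = 26.96 servings → $13.48.
Greek yogurt + avocado with both tight: 3.457 servings and 2.309 servings → $9.17.
Greek yogurt + brown rice with both tight: 3.625 servings and 1.422 servings → $5.24.
avocado + brown rice: the both-tight solution has a negative serving — not a feasible corner.
The minimum over all feasible corners is $5.24.

$5.24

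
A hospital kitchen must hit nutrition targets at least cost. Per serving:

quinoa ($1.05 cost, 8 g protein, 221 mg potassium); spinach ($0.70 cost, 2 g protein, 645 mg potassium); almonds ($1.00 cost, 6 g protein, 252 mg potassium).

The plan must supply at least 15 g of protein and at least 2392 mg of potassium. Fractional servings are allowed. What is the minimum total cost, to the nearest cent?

$3.44

For a min-cost LP with two ≥-constraints, a basic feasible solution has at most two positive variables.
quinoa only: max(15/8, 2392/221) = 10.82 servings → $11.36.
spinach only: max(15/2, 2392/645) = 7.5 servings → $5.25.
almonds only: max(15/6, 2392/252) = 9.492 servings → $9.49.
quinoa + spinach with both tight: 1.037 servings and 3.353 servings → $3.44.
quinoa + almonds with both targets exact would need a negative amount; discard.
spinach + almonds with both tight: 3.141 servings and 1.453 servings → $3.65.
Cheapest feasible corner: $3.44.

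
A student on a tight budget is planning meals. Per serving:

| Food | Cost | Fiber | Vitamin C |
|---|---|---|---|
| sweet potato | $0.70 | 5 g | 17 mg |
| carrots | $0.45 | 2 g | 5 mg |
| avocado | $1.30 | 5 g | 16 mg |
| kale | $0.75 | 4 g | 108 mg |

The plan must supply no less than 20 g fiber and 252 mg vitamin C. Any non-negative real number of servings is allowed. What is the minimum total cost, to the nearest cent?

Compare the cost at each extreme point of the feasible region.
sweet potato only: max(20/5, 252/17) = 14.82 servings → $10.38.
carrots only: max(20/2, 252/5) = 50.4 servings → $22.68.
avocado only: max(20/5, 252/16) = 15.75 servings → $20.48.
kale only: max(20/4, 252/108) = 5 servings → $3.75.
sweet potato + carrots: the both-tight solution has a negative serving — not a feasible corner.
sweet potato + avocado: the both-tight solution has a negative serving — not a feasible corner.
sweet potato + kale with both tight: 2.441 servings and 1.949 servings → $3.17.
carrots + avocado: the both-tight solution has a negative serving — not a feasible corner.
carrots + kale with both tight: 5.878 servings and 2.061 servings → $4.19.
avocado + kale with both tight: 2.42 servings and 1.975 servings → $4.63.
So the least-cost plan costs $3.17.

$3.17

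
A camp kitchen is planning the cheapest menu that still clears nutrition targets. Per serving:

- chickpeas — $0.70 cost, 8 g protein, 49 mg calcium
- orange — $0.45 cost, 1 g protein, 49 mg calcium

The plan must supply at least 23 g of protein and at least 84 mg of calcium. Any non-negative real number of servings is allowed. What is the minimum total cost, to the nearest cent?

$2.01

For a min-cost LP with two ≥-constraints, a basic feasible solution has at most two positive variables.
chickpeas only: max(23/8, 84/49) = 2.875 servings → $2.01.
orange only: max(23/1, 84/49) = 23 servings → $10.35.
chickpeas + orange: intersection lies outside the first quadrant.
The minimum over all feasible corners is $2.01.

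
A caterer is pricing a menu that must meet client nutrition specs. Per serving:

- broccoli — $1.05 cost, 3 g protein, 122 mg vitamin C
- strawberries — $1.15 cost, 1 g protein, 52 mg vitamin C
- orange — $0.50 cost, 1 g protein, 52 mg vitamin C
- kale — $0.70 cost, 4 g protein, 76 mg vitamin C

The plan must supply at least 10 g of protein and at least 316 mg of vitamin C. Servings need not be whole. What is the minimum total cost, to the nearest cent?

For a min-cost LP with two ≥-constraints, a basic feasible solution has at most two positive variables.
broccoli only: max(10/3, 316/122) = 3.333 servings → $3.50.
strawberries only: max(10/1, 316/52) = 10 servings → $11.50.
orange only: max(10/1, 316/52) = 10 servings → $5.00.
kale only: max(10/4, 316/76) = 4.158 servings → $2.91.
broccoli + strawberries: the both-tight solution has a negative serving — not a feasible corner.
broccoli + orange: intersection lies outside the first quadrant.
broccoli + kale with both tight: 1.938 servings and 1.046 servings → $2.77.
strawberries + orange (both tight): parallel constraints — no distinct corner.
strawberries + kale with both tight: 3.818 servings and 1.545 servings → $5.47.
orange + kale with both tight: 3.818 servings and 1.545 servings → $2.99.
Cheapest feasible corner: $2.77.

$2.77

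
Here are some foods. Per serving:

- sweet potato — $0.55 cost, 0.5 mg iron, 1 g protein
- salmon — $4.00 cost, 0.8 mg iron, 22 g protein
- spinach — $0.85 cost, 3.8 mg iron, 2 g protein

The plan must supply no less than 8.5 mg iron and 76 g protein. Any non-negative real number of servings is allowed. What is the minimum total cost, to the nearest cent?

This is a tiny linear program; its minimum lies at a vertex of the feasible set. List the vertices and price them.
sweet potato only: max(8.5/0.5, 76/1) = 76 servings → $41.80.
salmon only: max(8.5/0.8, 76/22) = 10.62 servings → $42.50.
spinach only: max(8.5/3.8, 76/2) = 38 servings → $32.30.
sweet potato + salmon with both tight: 12.37 servings and 2.892 servings → $18.37.
sweet potato + spinach: intersection lies outside the first quadrant.
salmon + spinach with both tight: 3.315 servings and 1.539 servings → $14.57.
The minimum over all feasible corners is $14.57.

$14.57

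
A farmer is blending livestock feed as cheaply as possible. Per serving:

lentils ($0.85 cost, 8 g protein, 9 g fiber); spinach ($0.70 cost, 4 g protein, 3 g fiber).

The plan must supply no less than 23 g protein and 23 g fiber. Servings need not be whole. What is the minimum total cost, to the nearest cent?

lentils only: max(23/8, 23/9) = 2.875 servings → $2.44.
spinach only: max(23/4, 23/3) = 7.667 servings → $5.37.
lentils + spinach with both tight: 1.917 servings and 1.917 servings → $2.97.
The minimum over all feasible corners is $2.44.

$2.44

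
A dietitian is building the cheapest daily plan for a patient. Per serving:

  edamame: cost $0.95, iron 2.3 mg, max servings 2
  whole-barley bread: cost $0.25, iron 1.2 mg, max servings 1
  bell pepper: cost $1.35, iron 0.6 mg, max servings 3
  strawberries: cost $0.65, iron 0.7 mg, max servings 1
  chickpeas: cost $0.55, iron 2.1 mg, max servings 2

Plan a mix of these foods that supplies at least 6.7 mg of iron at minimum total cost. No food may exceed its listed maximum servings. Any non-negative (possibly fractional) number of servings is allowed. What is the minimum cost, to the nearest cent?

$1.89

Cost per mg of iron: whole-barley bread $0.2083, chickpeas $0.2619, edamame $0.4130, strawberries $0.9286, bell pepper $2.2500.
Take 1 serving of whole-barley bread: +1.2 mg iron for $0.25 (total $0.25, still need 5.5 mg).
Take 2 servings of chickpeas: +4.2 mg iron for $1.10 (total $1.35, still need 1.3 mg).
Take 0.5652 servings of edamame: +1.3 mg iron for $0.54 (total $1.89, still need 0.0 mg).
Greedy by cheapest-per-mg is optimal for a single linear constraint, so the minimum cost is $1.89.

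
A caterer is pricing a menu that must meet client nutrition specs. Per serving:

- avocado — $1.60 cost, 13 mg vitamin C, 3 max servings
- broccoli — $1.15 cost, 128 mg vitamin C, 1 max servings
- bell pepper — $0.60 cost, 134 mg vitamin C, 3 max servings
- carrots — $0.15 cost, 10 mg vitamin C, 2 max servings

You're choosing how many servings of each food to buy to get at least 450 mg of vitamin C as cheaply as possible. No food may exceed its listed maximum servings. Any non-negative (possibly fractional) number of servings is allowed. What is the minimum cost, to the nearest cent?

Cost per mg of vitamin C: bell pepper $0.0045, broccoli $0.0090, carrots $0.0150, avocado $0.1231.
Take 3 servings of bell pepper: +402.0 mg vitamin C for $1.80 (total $1.80, still need 48.0 mg).
Take 0.375 servings of broccoli: +48.0 mg vitamin C for $0.43 (total $2.23, still need 0.0 mg).
Greedy by cheapest-per-mg is optimal for a single linear constraint, so the minimum cost is $2.23.

$2.23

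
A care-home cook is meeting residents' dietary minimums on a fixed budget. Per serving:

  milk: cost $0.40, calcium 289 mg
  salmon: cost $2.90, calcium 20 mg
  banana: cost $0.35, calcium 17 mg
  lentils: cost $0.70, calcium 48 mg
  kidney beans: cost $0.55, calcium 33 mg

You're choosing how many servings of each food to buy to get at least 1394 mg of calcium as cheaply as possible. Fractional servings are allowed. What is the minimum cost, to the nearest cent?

Cost per mg of calcium: milk $0.0014, lentils $0.0146, kidney beans $0.0167, banana $0.0206, salmon $0.1450.
With no serving limits, use only milk: 1394 mg / 289 mg = 4.824 servings × $0.40 = $1.93.

$1.93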